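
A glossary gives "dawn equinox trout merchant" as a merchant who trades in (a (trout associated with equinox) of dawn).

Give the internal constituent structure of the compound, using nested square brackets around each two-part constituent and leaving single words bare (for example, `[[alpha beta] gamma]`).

Overall it is a kind of merchant; the modifier is "dawn equinox trout".
Within "dawn equinox trout", the head is "trout" (specifically "equinox trout") and the modifier is "dawn".
Within "equinox trout", the head is "trout" and the modifier is "equinox".
So the structure is [[dawn [equinox trout]] merchant].

[[dawn [equinox trout]] merchant]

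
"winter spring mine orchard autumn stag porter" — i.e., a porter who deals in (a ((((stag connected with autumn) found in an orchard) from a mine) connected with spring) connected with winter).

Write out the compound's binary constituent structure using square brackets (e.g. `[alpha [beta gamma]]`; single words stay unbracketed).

[[winter [spring [mine [orchard [autumn stag]]]]] porter]

Overall it is a kind of porter; the modifier is "winter spring mine orchard autumn stag".
Inside "winter spring mine orchard autumn stag": head "stag" (specifically "spring mine orchard autumn stag"), modifier "winter".
Inside "spring mine orchard autumn stag": head "stag" (specifically "mine orchard autumn stag"), modifier "spring".
Inside "mine orchard autumn stag": head "stag" (specifically "orchard autumn stag"), modifier "mine".
Inside "orchard autumn stag": head "stag" (specifically "autumn stag"), modifier "orchard".
Inside "autumn stag": head "stag", modifier "autumn".
Assembled: [[winter [spring [mine [orchard [autumn stag]]]]] porter].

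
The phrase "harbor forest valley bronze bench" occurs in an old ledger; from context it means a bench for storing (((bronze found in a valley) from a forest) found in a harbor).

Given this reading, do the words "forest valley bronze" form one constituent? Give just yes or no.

yes

The paraphrase groups the words so that "forest valley bronze" is one unit: it corresponds to a single parenthesized sub-phrase.
The full structure is [[harbor [forest [valley bronze]]] bench], in which [forest valley bronze] is a constituent.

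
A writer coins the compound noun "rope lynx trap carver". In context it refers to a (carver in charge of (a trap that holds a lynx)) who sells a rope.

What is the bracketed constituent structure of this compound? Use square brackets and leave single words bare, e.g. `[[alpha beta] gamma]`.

Overall it is a kind of carver (specifically "lynx trap carver"); the modifier is "rope".
"lynx trap carver" → head "carver", modifier "lynx trap".
"lynx trap" → head "trap", modifier "lynx".
So the structure is [rope [[lynx trap] carver]].

[rope [[lynx trap] carver]]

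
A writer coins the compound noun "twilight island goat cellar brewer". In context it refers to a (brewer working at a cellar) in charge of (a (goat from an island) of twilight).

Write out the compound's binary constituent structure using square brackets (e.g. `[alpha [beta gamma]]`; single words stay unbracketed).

Overall it is a kind of brewer (specifically "cellar brewer"); the modifier is "twilight island goat".
Within "twilight island goat", the head is "goat" (specifically "island goat") and the modifier is "twilight".
Within "island goat", the head is "goat" and the modifier is "island".
Within "cellar brewer", the head is "brewer" and the modifier is "cellar".
So the structure is [[twilight [island goat]] [cellar brewer]].

[[twilight [island goat]] [cellar brewer]]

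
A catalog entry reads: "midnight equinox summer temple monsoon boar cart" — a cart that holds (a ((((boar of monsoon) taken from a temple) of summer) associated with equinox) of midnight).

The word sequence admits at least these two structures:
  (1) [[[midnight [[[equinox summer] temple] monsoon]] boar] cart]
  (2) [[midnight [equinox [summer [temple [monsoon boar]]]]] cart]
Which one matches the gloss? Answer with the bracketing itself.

The paraphrase's head is the "cart" part ("cart"); its modifier is "midnight equinox summer temple monsoon boar".
That top-level split, carried through the inner groups, gives [[midnight [equinox [summer [temple [monsoon boar]]]]] cart].

[[midnight [equinox [summer [temple [monsoon boar]]]]] cart]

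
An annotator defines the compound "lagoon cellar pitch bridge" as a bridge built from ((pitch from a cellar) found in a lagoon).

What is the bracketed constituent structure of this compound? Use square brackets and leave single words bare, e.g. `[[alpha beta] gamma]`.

[[lagoon [cellar pitch]] bridge]

Overall it is a kind of bridge; the modifier is "lagoon cellar pitch".
Inside "lagoon cellar pitch": head "pitch" (specifically "cellar pitch"), modifier "lagoon".
Inside "cellar pitch": head "pitch", modifier "cellar".
Putting it together: [[lagoon [cellar pitch]] bridge].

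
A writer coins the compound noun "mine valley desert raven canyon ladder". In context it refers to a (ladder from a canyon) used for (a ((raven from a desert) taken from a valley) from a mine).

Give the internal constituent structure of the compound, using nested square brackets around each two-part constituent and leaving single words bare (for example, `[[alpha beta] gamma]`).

[[mine [valley [desert raven]]] [canyon ladder]]

At the top level: head "ladder" (specifically "canyon ladder"); modifier "mine valley desert raven".
"mine valley desert raven" → head "raven" (specifically "valley desert raven"), modifier "mine".
"valley desert raven" → head "raven" (specifically "desert raven"), modifier "valley".
"desert raven" → head "raven", modifier "desert".
"canyon ladder" → head "ladder", modifier "canyon".
Assembled: [[mine [valley [desert raven]]] [canyon ladder]].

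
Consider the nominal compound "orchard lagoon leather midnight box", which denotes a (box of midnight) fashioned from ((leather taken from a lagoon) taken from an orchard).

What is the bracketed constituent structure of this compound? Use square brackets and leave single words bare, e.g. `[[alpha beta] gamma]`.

[[orchard [lagoon leather]] [midnight box]]

Overall it is a kind of box (specifically "midnight box"); the modifier is "orchard lagoon leather".
"orchard lagoon leather" → head "leather" (specifically "lagoon leather"), modifier "orchard".
"lagoon leather" → head "leather", modifier "lagoon".
"midnight box" → head "box", modifier "midnight".
Putting it together: [[orchard [lagoon leather]] [midnight box]].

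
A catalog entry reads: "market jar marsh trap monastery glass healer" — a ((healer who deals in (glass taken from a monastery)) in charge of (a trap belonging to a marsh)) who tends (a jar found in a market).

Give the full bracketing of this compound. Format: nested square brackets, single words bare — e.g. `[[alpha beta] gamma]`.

Overall it is a kind of healer (specifically "marsh trap monastery glass healer"); the modifier is "market jar".
Within "market jar", the head is "jar" and the modifier is "market".
Within "marsh trap monastery glass healer", the head is "healer" (specifically "monastery glass healer") and the modifier is "marsh trap".
Within "marsh trap", the head is "trap" and the modifier is "marsh".
Within "monastery glass healer", the head is "healer" and the modifier is "monastery glass".
Within "monastery glass", the head is "glass" and the modifier is "monastery".
So the structure is [[market jar] [[marsh trap] [[monastery glass] healer]]].

[[market jar] [[marsh trap] [[monastery glass] healer]]]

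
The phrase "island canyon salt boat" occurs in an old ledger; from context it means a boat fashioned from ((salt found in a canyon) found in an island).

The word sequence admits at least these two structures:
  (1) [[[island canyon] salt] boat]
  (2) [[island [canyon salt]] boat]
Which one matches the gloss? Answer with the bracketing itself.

[[island [canyon salt]] boat]

The paraphrase's head is the "boat" part ("boat"); its modifier is "island canyon salt".
That top-level split, carried through the inner groups, gives [[island [canyon salt]] boat].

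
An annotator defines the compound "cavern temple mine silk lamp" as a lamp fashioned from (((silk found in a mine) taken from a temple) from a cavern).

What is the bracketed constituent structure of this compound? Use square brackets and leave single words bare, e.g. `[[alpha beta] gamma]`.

[[cavern [temple [mine silk]]] lamp]

Overall it is a kind of lamp; the modifier is "cavern temple mine silk".
Inside "cavern temple mine silk": head "silk" (specifically "temple mine silk"), modifier "cavern".
Inside "temple mine silk": head "silk" (specifically "mine silk"), modifier "temple".
Inside "mine silk": head "silk", modifier "mine".
So the structure is [[cavern [temple [mine silk]]] lamp].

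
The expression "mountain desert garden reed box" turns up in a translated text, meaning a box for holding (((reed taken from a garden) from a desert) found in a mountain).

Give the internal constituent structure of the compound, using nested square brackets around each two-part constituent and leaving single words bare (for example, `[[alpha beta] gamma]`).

[[mountain [desert [garden reed]]] box]

Whole compound: head "box", modifier "mountain desert garden reed".
Inside "mountain desert garden reed": head "reed" (specifically "desert garden reed"), modifier "mountain".
Inside "desert garden reed": head "reed" (specifically "garden reed"), modifier "desert".
Inside "garden reed": head "reed", modifier "garden".
Putting it together: [[mountain [desert [garden reed]]] box].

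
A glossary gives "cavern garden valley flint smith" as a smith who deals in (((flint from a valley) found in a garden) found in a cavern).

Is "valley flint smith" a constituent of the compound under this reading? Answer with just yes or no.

The top-level split is [cavern garden valley flint] [smith]; the full structure is [[cavern [garden [valley flint]]] smith].
"valley flint smith" straddles a constituent boundary, so it is not a single unit.

no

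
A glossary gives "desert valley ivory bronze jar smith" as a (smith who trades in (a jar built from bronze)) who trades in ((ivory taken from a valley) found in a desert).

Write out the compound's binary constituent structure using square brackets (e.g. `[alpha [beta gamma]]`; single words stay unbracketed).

[[desert [valley ivory]] [[bronze jar] smith]]

At the top level: head "smith" (specifically "bronze jar smith"); modifier "desert valley ivory".
Within "desert valley ivory", the head is "ivory" (specifically "valley ivory") and the modifier is "desert".
Within "valley ivory", the head is "ivory" and the modifier is "valley".
Within "bronze jar smith", the head is "smith" and the modifier is "bronze jar".
Within "bronze jar", the head is "jar" and the modifier is "bronze".
Assembled: [[desert [valley ivory]] [[bronze jar] smith]].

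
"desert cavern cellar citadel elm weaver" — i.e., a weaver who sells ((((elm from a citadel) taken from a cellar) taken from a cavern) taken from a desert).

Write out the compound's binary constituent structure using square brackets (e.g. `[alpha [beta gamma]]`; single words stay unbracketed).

[[desert [cavern [cellar [citadel elm]]]] weaver]

Whole compound: head "weaver", modifier "desert cavern cellar citadel elm".
Within "desert cavern cellar citadel elm", the head is "elm" (specifically "cavern cellar citadel elm") and the modifier is "desert".
Within "cavern cellar citadel elm", the head is "elm" (specifically "cellar citadel elm") and the modifier is "cavern".
Within "cellar citadel elm", the head is "elm" (specifically "citadel elm") and the modifier is "cellar".
Within "citadel elm", the head is "elm" and the modifier is "citadel".
Putting it together: [[desert [cavern [cellar [citadel elm]]]] weaver].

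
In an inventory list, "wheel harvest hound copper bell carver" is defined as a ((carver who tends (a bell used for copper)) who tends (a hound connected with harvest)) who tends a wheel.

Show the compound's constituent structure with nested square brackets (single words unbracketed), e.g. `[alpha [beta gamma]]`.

Overall it is a kind of carver (specifically "harvest hound copper bell carver"); the modifier is "wheel".
Within "harvest hound copper bell carver", the head is "carver" (specifically "copper bell carver") and the modifier is "harvest hound".
Within "harvest hound", the head is "hound" and the modifier is "harvest".
Within "copper bell carver", the head is "carver" and the modifier is "copper bell".
Within "copper bell", the head is "bell" and the modifier is "copper".
Assembled: [wheel [[harvest hound] [[copper bell] carver]]].

[wheel [[harvest hound] [[copper bell] carver]]]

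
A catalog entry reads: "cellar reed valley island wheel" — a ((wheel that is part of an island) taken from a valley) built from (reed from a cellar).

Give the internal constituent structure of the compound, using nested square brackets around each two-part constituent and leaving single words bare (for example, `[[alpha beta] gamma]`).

Overall it is a kind of wheel (specifically "valley island wheel"); the modifier is "cellar reed".
Inside "cellar reed": head "reed", modifier "cellar".
Inside "valley island wheel": head "wheel" (specifically "island wheel"), modifier "valley".
Inside "island wheel": head "wheel", modifier "island".
Putting it together: [[cellar reed] [valley [island wheel]]].

[[cellar reed] [valley [island wheel]]]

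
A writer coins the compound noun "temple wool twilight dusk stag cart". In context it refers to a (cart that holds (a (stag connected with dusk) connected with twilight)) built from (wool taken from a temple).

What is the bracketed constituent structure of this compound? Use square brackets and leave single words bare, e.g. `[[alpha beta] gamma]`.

The outermost head in the paraphrase is "cart" (specifically "twilight dusk stag cart"), modified by "temple wool".
Within "temple wool", the head is "wool" and the modifier is "temple".
Within "twilight dusk stag cart", the head is "cart" and the modifier is "twilight dusk stag".
Within "twilight dusk stag", the head is "stag" (specifically "dusk stag") and the modifier is "twilight".
Within "dusk stag", the head is "stag" and the modifier is "dusk".
So the structure is [[temple wool] [[twilight [dusk stag]] cart]].

[[temple wool] [[twilight [dusk stag]] cart]]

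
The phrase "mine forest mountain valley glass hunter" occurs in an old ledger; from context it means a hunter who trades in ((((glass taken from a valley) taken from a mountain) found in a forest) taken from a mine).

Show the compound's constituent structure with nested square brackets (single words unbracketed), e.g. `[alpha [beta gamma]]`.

The outermost head in the paraphrase is "hunter", modified by "mine forest mountain valley glass".
"mine forest mountain valley glass" → head "glass" (specifically "forest mountain valley glass"), modifier "mine".
"forest mountain valley glass" → head "glass" (specifically "mountain valley glass"), modifier "forest".
"mountain valley glass" → head "glass" (specifically "valley glass"), modifier "mountain".
"valley glass" → head "glass", modifier "valley".
Putting it together: [[mine [forest [mountain [valley glass]]]] hunter].

[[mine [forest [mountain [valley glass]]]] hunter]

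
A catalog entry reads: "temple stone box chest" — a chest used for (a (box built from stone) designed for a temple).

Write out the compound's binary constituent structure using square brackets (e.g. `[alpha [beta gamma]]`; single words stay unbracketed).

The outermost head in the paraphrase is "chest", modified by "temple stone box".
Inside "temple stone box": head "box" (specifically "stone box"), modifier "temple".
Inside "stone box": head "box", modifier "stone".
Putting it together: [[temple [stone box]] chest].

[[temple [stone box]] chest]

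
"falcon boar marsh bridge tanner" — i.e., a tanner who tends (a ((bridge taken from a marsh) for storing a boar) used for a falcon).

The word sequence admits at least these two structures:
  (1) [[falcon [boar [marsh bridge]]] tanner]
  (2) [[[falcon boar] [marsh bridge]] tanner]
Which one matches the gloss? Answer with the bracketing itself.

The paraphrase's head is the "tanner" part ("tanner"); its modifier is "falcon boar marsh bridge".
That top-level split, carried through the inner groups, gives [[falcon [boar [marsh bridge]]] tanner].

[[falcon [boar [marsh bridge]]] tanner]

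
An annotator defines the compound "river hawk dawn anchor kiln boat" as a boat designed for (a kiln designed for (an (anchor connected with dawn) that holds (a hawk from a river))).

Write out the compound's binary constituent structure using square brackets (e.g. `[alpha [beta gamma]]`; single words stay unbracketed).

Overall it is a kind of boat; the modifier is "river hawk dawn anchor kiln".
Within "river hawk dawn anchor kiln", the head is "kiln" and the modifier is "river hawk dawn anchor".
Within "river hawk dawn anchor", the head is "anchor" (specifically "dawn anchor") and the modifier is "river hawk".
Within "river hawk", the head is "hawk" and the modifier is "river".
Within "dawn anchor", the head is "anchor" and the modifier is "dawn".
Putting it together: [[[[river hawk] [dawn anchor]] kiln] boat].

[[[[river hawk] [dawn anchor]] kiln] boat]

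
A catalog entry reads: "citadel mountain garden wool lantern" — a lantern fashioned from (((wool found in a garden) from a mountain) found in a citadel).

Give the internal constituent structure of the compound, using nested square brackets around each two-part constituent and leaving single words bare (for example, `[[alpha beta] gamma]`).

[[citadel [mountain [garden wool]]] lantern]

Overall it is a kind of lantern; the modifier is "citadel mountain garden wool".
Within "citadel mountain garden wool", the head is "wool" (specifically "mountain garden wool") and the modifier is "citadel".
Within "mountain garden wool", the head is "wool" (specifically "garden wool") and the modifier is "mountain".
Within "garden wool", the head is "wool" and the modifier is "garden".
So the structure is [[citadel [mountain [garden wool]]] lantern].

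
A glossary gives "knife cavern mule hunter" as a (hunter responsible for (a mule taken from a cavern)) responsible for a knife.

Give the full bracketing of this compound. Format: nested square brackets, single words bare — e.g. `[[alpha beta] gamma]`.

Overall it is a kind of hunter (specifically "cavern mule hunter"); the modifier is "knife".
"cavern mule hunter" → head "hunter", modifier "cavern mule".
"cavern mule" → head "mule", modifier "cavern".
So the structure is [knife [[cavern mule] hunter]].

[knife [[cavern mule] hunter]]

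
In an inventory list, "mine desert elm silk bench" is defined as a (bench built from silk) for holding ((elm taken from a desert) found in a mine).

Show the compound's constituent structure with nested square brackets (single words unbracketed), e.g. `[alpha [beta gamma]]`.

[[mine [desert elm]] [silk bench]]

The outermost head in the paraphrase is "bench" (specifically "silk bench"), modified by "mine desert elm".
"mine desert elm" → head "elm" (specifically "desert elm"), modifier "mine".
"desert elm" → head "elm", modifier "desert".
"silk bench" → head "bench", modifier "silk".
Putting it together: [[mine [desert elm]] [silk bench]].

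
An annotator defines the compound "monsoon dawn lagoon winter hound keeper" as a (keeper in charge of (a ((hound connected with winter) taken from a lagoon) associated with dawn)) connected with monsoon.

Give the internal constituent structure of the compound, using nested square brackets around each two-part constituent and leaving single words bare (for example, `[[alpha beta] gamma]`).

[monsoon [[dawn [lagoon [winter hound]]] keeper]]

The outermost head in the paraphrase is "keeper" (specifically "dawn lagoon winter hound keeper"), modified by "monsoon".
"dawn lagoon winter hound keeper" → head "keeper", modifier "dawn lagoon winter hound".
"dawn lagoon winter hound" → head "hound" (specifically "lagoon winter hound"), modifier "dawn".
"lagoon winter hound" → head "hound" (specifically "winter hound"), modifier "lagoon".
"winter hound" → head "hound", modifier "winter".
So the structure is [monsoon [[dawn [lagoon [winter hound]]] keeper]].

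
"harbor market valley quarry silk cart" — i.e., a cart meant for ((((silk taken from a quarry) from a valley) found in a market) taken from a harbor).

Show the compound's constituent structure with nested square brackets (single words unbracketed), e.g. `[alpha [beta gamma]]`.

Overall it is a kind of cart; the modifier is "harbor market valley quarry silk".
"harbor market valley quarry silk" → head "silk" (specifically "market valley quarry silk"), modifier "harbor".
"market valley quarry silk" → head "silk" (specifically "valley quarry silk"), modifier "market".
"valley quarry silk" → head "silk" (specifically "quarry silk"), modifier "valley".
"quarry silk" → head "silk", modifier "quarry".
So the structure is [[harbor [market [valley [quarry silk]]]] cart].

[[harbor [market [valley [quarry silk]]]] cart]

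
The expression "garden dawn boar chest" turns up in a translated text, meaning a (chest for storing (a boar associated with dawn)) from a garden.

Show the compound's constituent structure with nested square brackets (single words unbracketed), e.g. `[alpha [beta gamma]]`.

Overall it is a kind of chest (specifically "dawn boar chest"); the modifier is "garden".
Within "dawn boar chest", the head is "chest" and the modifier is "dawn boar".
Within "dawn boar", the head is "boar" and the modifier is "dawn".
So the structure is [garden [[dawn boar] chest]].

[garden [[dawn boar] chest]]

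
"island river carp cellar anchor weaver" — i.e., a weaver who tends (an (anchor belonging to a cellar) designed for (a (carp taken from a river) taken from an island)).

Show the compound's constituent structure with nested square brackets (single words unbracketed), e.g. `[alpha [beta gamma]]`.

Overall it is a kind of weaver; the modifier is "island river carp cellar anchor".
Within "island river carp cellar anchor", the head is "anchor" (specifically "cellar anchor") and the modifier is "island river carp".
Within "island river carp", the head is "carp" (specifically "river carp") and the modifier is "island".
Within "river carp", the head is "carp" and the modifier is "river".
Within "cellar anchor", the head is "anchor" and the modifier is "cellar".
Assembled: [[[island [river carp]] [cellar anchor]] weaver].

[[[island [river carp]] [cellar anchor]] weaver]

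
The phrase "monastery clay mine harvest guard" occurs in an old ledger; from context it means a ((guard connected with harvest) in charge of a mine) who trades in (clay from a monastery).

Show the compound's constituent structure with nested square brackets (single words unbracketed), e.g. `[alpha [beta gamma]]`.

The outermost head in the paraphrase is "guard" (specifically "mine harvest guard"), modified by "monastery clay".
Within "monastery clay", the head is "clay" and the modifier is "monastery".
Within "mine harvest guard", the head is "guard" (specifically "harvest guard") and the modifier is "mine".
Within "harvest guard", the head is "guard" and the modifier is "harvest".
Putting it together: [[monastery clay] [mine [harvest guard]]].

[[monastery clay] [mine [harvest guard]]]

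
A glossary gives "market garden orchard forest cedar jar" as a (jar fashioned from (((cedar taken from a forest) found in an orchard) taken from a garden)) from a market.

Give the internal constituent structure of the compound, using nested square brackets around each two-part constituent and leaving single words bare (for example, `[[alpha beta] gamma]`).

The outermost head in the paraphrase is "jar" (specifically "garden orchard forest cedar jar"), modified by "market".
"garden orchard forest cedar jar" → head "jar", modifier "garden orchard forest cedar".
"garden orchard forest cedar" → head "cedar" (specifically "orchard forest cedar"), modifier "garden".
"orchard forest cedar" → head "cedar" (specifically "forest cedar"), modifier "orchard".
"forest cedar" → head "cedar", modifier "forest".
Putting it together: [market [[garden [orchard [forest cedar]]] jar]].

[market [[garden [orchard [forest cedar]]] jar]]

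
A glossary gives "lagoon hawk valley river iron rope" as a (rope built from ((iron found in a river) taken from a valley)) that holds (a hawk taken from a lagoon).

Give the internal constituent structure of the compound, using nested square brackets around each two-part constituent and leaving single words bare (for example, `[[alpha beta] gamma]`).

At the top level: head "rope" (specifically "valley river iron rope"); modifier "lagoon hawk".
"lagoon hawk" → head "hawk", modifier "lagoon".
"valley river iron rope" → head "rope", modifier "valley river iron".
"valley river iron" → head "iron" (specifically "river iron"), modifier "valley".
"river iron" → head "iron", modifier "river".
Assembled: [[lagoon hawk] [[valley [river iron]] rope]].

[[lagoon hawk] [[valley [river iron]] rope]]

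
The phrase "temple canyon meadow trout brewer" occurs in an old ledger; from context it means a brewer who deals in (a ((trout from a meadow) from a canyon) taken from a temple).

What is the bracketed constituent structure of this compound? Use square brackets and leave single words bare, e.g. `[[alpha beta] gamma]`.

Whole compound: head "brewer", modifier "temple canyon meadow trout".
"temple canyon meadow trout" → head "trout" (specifically "canyon meadow trout"), modifier "temple".
"canyon meadow trout" → head "trout" (specifically "meadow trout"), modifier "canyon".
"meadow trout" → head "trout", modifier "meadow".
Assembled: [[temple [canyon [meadow trout]]] brewer].

[[temple [canyon [meadow trout]]] brewer]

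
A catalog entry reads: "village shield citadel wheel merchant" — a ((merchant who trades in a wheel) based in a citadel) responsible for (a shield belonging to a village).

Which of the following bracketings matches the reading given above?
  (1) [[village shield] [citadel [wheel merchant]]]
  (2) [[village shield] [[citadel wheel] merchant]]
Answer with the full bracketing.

[[village shield] [citadel [wheel merchant]]]

The paraphrase's head is the "merchant" part ("citadel wheel merchant"); its modifier is "village shield".
That top-level split, carried through the inner groups, gives [[village shield] [citadel [wheel merchant]]].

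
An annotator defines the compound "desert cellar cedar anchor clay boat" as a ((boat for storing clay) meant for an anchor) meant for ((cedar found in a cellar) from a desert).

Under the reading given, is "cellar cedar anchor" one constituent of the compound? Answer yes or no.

no

The top-level split is [desert cellar cedar] [anchor clay boat]; the full structure is [[desert [cellar cedar]] [anchor [clay boat]]].
"cellar cedar anchor" straddles a constituent boundary, so it is not a single unit.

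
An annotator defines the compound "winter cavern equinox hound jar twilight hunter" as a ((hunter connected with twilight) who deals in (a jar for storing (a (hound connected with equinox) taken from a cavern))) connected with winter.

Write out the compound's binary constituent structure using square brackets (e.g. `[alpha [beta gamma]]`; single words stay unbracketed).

[winter [[[cavern [equinox hound]] jar] [twilight hunter]]]

The outermost head in the paraphrase is "hunter" (specifically "cavern equinox hound jar twilight hunter"), modified by "winter".
"cavern equinox hound jar twilight hunter" → head "hunter" (specifically "twilight hunter"), modifier "cavern equinox hound jar".
"cavern equinox hound jar" → head "jar", modifier "cavern equinox hound".
"cavern equinox hound" → head "hound" (specifically "equinox hound"), modifier "cavern".
"equinox hound" → head "hound", modifier "equinox".
"twilight hunter" → head "hunter", modifier "twilight".
Assembled: [winter [[[cavern [equinox hound]] jar] [twilight hunter]]].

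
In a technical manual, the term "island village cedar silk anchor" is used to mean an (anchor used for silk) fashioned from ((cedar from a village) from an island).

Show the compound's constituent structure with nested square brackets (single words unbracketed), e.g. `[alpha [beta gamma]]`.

[[island [village cedar]] [silk anchor]]

Whole compound: head "anchor" (specifically "silk anchor"), modifier "island village cedar".
Inside "island village cedar": head "cedar" (specifically "village cedar"), modifier "island".
Inside "village cedar": head "cedar", modifier "village".
Inside "silk anchor": head "anchor", modifier "silk".
Assembled: [[island [village cedar]] [silk anchor]].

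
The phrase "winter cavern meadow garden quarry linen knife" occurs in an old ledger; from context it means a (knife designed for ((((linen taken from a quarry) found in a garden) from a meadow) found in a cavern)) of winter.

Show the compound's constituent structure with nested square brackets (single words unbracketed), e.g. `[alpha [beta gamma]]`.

[winter [[cavern [meadow [garden [quarry linen]]]] knife]]

Whole compound: head "knife" (specifically "cavern meadow garden quarry linen knife"), modifier "winter".
"cavern meadow garden quarry linen knife" → head "knife", modifier "cavern meadow garden quarry linen".
"cavern meadow garden quarry linen" → head "linen" (specifically "meadow garden quarry linen"), modifier "cavern".
"meadow garden quarry linen" → head "linen" (specifically "garden quarry linen"), modifier "meadow".
"garden quarry linen" → head "linen" (specifically "quarry linen"), modifier "garden".
"quarry linen" → head "linen", modifier "quarry".
Putting it together: [winter [[cavern [meadow [garden [quarry linen]]]] knife]].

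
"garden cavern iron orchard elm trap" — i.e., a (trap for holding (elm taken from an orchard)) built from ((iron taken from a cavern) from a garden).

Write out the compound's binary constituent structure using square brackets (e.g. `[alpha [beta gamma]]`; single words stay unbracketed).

[[garden [cavern iron]] [[orchard elm] trap]]

The outermost head in the paraphrase is "trap" (specifically "orchard elm trap"), modified by "garden cavern iron".
Within "garden cavern iron", the head is "iron" (specifically "cavern iron") and the modifier is "garden".
Within "cavern iron", the head is "iron" and the modifier is "cavern".
Within "orchard elm trap", the head is "trap" and the modifier is "orchard elm".
Within "orchard elm", the head is "elm" and the modifier is "orchard".
Putting it together: [[garden [cavern iron]] [[orchard elm] trap]].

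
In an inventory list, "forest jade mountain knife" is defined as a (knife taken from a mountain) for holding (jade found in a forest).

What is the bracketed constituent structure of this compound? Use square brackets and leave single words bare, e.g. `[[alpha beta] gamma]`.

Whole compound: head "knife" (specifically "mountain knife"), modifier "forest jade".
"forest jade" → head "jade", modifier "forest".
"mountain knife" → head "knife", modifier "mountain".
Assembled: [[forest jade] [mountain knife]].

[[forest jade] [mountain knife]]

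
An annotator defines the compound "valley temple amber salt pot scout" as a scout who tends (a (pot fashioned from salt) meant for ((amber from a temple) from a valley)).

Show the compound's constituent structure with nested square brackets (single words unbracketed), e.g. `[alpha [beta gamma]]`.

At the top level: head "scout"; modifier "valley temple amber salt pot".
Inside "valley temple amber salt pot": head "pot" (specifically "salt pot"), modifier "valley temple amber".
Inside "valley temple amber": head "amber" (specifically "temple amber"), modifier "valley".
Inside "temple amber": head "amber", modifier "temple".
Inside "salt pot": head "pot", modifier "salt".
Putting it together: [[[valley [temple amber]] [salt pot]] scout].

[[[valley [temple amber]] [salt pot]] scout]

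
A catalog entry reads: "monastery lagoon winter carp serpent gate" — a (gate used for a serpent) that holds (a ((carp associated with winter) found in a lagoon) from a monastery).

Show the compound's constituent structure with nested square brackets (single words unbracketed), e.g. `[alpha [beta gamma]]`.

At the top level: head "gate" (specifically "serpent gate"); modifier "monastery lagoon winter carp".
Inside "monastery lagoon winter carp": head "carp" (specifically "lagoon winter carp"), modifier "monastery".
Inside "lagoon winter carp": head "carp" (specifically "winter carp"), modifier "lagoon".
Inside "winter carp": head "carp", modifier "winter".
Inside "serpent gate": head "gate", modifier "serpent".
Assembled: [[monastery [lagoon [winter carp]]] [serpent gate]].

[[monastery [lagoon [winter carp]]] [serpent gate]]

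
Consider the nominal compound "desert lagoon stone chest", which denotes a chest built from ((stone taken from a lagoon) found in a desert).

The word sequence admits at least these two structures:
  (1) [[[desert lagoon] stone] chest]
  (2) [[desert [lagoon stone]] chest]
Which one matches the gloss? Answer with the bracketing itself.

The paraphrase's head is the "chest" part ("chest"); its modifier is "desert lagoon stone".
That top-level split, carried through the inner groups, gives [[desert [lagoon stone]] chest].

[[desert [lagoon stone]] chest]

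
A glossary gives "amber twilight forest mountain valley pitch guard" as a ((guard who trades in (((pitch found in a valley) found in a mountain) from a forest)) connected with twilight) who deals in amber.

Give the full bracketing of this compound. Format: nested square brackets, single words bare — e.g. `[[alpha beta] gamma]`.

[amber [twilight [[forest [mountain [valley pitch]]] guard]]]

Overall it is a kind of guard (specifically "twilight forest mountain valley pitch guard"); the modifier is "amber".
Inside "twilight forest mountain valley pitch guard": head "guard" (specifically "forest mountain valley pitch guard"), modifier "twilight".
Inside "forest mountain valley pitch guard": head "guard", modifier "forest mountain valley pitch".
Inside "forest mountain valley pitch": head "pitch" (specifically "mountain valley pitch"), modifier "forest".
Inside "mountain valley pitch": head "pitch" (specifically "valley pitch"), modifier "mountain".
Inside "valley pitch": head "pitch", modifier "valley".
Assembled: [amber [twilight [[forest [mountain [valley pitch]]] guard]]].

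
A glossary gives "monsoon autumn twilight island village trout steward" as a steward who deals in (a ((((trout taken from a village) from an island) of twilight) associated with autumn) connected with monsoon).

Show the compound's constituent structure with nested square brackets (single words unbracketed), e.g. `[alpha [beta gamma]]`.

[[monsoon [autumn [twilight [island [village trout]]]]] steward]

Whole compound: head "steward", modifier "monsoon autumn twilight island village trout".
Inside "monsoon autumn twilight island village trout": head "trout" (specifically "autumn twilight island village trout"), modifier "monsoon".
Inside "autumn twilight island village trout": head "trout" (specifically "twilight island village trout"), modifier "autumn".
Inside "twilight island village trout": head "trout" (specifically "island village trout"), modifier "twilight".
Inside "island village trout": head "trout" (specifically "village trout"), modifier "island".
Inside "village trout": head "trout", modifier "village".
Putting it together: [[monsoon [autumn [twilight [island [village trout]]]]] steward].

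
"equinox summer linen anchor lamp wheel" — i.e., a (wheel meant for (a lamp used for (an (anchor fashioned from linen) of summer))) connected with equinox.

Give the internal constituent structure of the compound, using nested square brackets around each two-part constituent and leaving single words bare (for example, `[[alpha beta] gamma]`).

The outermost head in the paraphrase is "wheel" (specifically "summer linen anchor lamp wheel"), modified by "equinox".
Inside "summer linen anchor lamp wheel": head "wheel", modifier "summer linen anchor lamp".
Inside "summer linen anchor lamp": head "lamp", modifier "summer linen anchor".
Inside "summer linen anchor": head "anchor" (specifically "linen anchor"), modifier "summer".
Inside "linen anchor": head "anchor", modifier "linen".
Assembled: [equinox [[[summer [linen anchor]] lamp] wheel]].

[equinox [[[summer [linen anchor]] lamp] wheel]]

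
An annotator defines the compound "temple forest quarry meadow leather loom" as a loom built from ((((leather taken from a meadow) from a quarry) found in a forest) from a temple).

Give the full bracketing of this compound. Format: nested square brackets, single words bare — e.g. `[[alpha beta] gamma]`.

[[temple [forest [quarry [meadow leather]]]] loom]

Whole compound: head "loom", modifier "temple forest quarry meadow leather".
"temple forest quarry meadow leather" → head "leather" (specifically "forest quarry meadow leather"), modifier "temple".
"forest quarry meadow leather" → head "leather" (specifically "quarry meadow leather"), modifier "forest".
"quarry meadow leather" → head "leather" (specifically "meadow leather"), modifier "quarry".
"meadow leather" → head "leather", modifier "meadow".
Assembled: [[temple [forest [quarry [meadow leather]]]] loom].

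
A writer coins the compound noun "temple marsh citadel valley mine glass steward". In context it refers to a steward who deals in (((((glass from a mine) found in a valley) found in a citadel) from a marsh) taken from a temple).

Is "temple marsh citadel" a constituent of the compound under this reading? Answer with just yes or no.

no

The top-level split is [temple marsh citadel valley mine glass] [steward]; the full structure is [[temple [marsh [citadel [valley [mine glass]]]]] steward].
"temple marsh citadel" straddles a constituent boundary, so it is not a single unit.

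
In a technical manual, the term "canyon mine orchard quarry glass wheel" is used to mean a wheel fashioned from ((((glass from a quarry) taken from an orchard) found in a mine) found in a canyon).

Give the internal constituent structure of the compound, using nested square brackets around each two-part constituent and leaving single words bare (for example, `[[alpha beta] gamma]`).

The outermost head in the paraphrase is "wheel", modified by "canyon mine orchard quarry glass".
Within "canyon mine orchard quarry glass", the head is "glass" (specifically "mine orchard quarry glass") and the modifier is "canyon".
Within "mine orchard quarry glass", the head is "glass" (specifically "orchard quarry glass") and the modifier is "mine".
Within "orchard quarry glass", the head is "glass" (specifically "quarry glass") and the modifier is "orchard".
Within "quarry glass", the head is "glass" and the modifier is "quarry".
So the structure is [[canyon [mine [orchard [quarry glass]]]] wheel].

[[canyon [mine [orchard [quarry glass]]]] wheel]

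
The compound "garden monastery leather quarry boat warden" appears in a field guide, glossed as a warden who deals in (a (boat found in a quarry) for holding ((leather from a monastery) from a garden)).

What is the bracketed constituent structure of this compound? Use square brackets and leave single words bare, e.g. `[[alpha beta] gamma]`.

[[[garden [monastery leather]] [quarry boat]] warden]

Whole compound: head "warden", modifier "garden monastery leather quarry boat".
"garden monastery leather quarry boat" → head "boat" (specifically "quarry boat"), modifier "garden monastery leather".
"garden monastery leather" → head "leather" (specifically "monastery leather"), modifier "garden".
"monastery leather" → head "leather", modifier "monastery".
"quarry boat" → head "boat", modifier "quarry".
Putting it together: [[[garden [monastery leather]] [quarry boat]] warden].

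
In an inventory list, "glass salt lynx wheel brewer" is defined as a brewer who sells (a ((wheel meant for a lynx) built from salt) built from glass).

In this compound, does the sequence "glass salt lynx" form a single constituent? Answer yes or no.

no

The top-level split is [glass salt lynx wheel] [brewer]; the full structure is [[glass [salt [lynx wheel]]] brewer].
"glass salt lynx" straddles a constituent boundary, so it is not a single unit.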